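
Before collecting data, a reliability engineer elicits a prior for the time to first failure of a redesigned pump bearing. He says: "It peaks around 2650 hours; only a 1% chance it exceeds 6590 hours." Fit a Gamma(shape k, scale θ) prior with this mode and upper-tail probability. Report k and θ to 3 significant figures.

k ≈ 6.66, θ ≈ 468

Gamma(k,θ) with k>1 has mode (k−1)θ, so θ = 2650/(k−1).
Need P(X < 6590) = 0.99 with θ tied to k this way. Start at k = 2, θ = 2650: P(X<6590) ≈ 0.710.
Too low — raise k to concentrate. Iterating converges to k ≈ 6.66.
Then θ = 2650/(6.66−1) ≈ 468.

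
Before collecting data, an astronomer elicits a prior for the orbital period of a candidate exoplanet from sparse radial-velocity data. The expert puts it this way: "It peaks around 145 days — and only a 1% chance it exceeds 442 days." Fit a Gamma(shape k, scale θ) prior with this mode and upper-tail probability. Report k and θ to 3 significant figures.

k ≈ 4.61, θ ≈ 40.2

Gamma(k,θ) with k>1 has mode (k−1)θ, so θ = 145/(k−1).
Need P(X < 442) = 0.99 with θ tied to k this way. Start at k = 2, θ = 145: P(X<442) ≈ 0.808.
Too low — raise k to concentrate. Iterating converges to k ≈ 4.61.
Then θ = 145/(4.61−1) ≈ 40.2.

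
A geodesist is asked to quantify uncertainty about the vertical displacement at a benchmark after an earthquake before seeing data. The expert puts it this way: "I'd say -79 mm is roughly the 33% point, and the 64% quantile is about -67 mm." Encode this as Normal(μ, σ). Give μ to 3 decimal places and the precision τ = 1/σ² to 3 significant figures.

μ = -72.388, τ = 0.00443

For Normal(μ,σ), the p-quantile is μ + z_p·σ. Here z_{0.33} = -0.4399, z_{0.64} = 0.3585.
So -79 = μ − 0.4399σ and -67 = μ + 0.3585σ.
Subtracting: σ = (-67 − -79)/(0.3585 − (-0.4399)) = 15.031.
Then μ = -79 − (-0.4399)·15.031 = -72.388.
Precision τ = 1/σ² = 1/15.03² = 0.00443.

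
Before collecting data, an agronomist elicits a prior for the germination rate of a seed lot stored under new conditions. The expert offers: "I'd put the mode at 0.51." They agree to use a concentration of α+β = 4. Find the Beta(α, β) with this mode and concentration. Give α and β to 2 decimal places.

For α,β > 1 the Beta mode is (α−1)/(α+β−2). With α+β = 4, the mode is (α−1)/2.
Set (α−1)/2 = 0.51 → α = 1 + 0.51·2 = 2.02.
β = 4 − α = 1.98.

α = 2.02, β = 1.98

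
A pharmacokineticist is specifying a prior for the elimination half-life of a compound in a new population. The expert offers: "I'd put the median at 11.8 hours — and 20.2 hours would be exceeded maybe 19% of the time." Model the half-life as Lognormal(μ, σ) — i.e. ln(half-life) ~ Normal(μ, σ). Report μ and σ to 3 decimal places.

If T ~ Lognormal(μ,σ) then ln T ~ Normal(μ,σ), so the p-quantile of ln T is μ + z_p·σ.
ln(11.8) = 2.468 and ln(20.2) = 3.006; z_{0.5} = 0, z_{0.81} = 0.8779.
σ = (3.006 − 2.468)/(0.8779 − (0)) = 0.612.
μ = 2.468 − (0)·0.612 = 2.468.

μ ≈ 2.468, σ ≈ 0.612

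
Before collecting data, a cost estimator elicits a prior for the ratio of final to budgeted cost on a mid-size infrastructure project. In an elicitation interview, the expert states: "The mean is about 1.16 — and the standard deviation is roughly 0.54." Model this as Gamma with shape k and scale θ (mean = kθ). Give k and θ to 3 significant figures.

For Gamma(k, scale θ): mean = kθ, variance = kθ², so CV = 1/√k.
CV = SD/mean = 0.54/1.16 = 0.4655, hence k = 1/CV² = 4.61.
Then θ = mean/k = 1.16/4.61 = 0.251.

k ≈ 4.61, θ ≈ 0.251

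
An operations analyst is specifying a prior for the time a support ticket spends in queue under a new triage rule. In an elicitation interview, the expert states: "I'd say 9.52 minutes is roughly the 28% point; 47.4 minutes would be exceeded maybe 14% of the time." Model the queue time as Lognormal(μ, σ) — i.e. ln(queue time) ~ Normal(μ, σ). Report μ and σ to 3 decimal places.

If T ~ Lognormal(μ,σ) then ln T ~ Normal(μ,σ), so the p-quantile of ln T is μ + z_p·σ.
ln(9.52) = 2.253 and ln(47.4) = 3.859; z_{0.28} = -0.5828, z_{0.86} = 1.08.
σ = (3.859 − 2.253)/(1.08 − (-0.5828)) = 0.965.
μ = 2.253 − (-0.5828)·0.965 = 2.816.

μ ≈ 2.816, σ ≈ 0.965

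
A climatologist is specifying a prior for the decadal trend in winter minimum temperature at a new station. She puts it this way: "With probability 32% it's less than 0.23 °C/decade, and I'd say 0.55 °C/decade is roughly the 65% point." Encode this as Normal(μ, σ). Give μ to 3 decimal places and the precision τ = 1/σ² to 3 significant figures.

The p-quantile of Normal(μ,σ) is μ + z_p·σ, with z_{0.32} = -0.4677 and z_{0.65} = 0.3853.
Eliminate σ: μ = (z₂·x₁ − z₁·x₂)/(z₂ − z₁) = (0.3853·0.23 − (-0.4677)·0.55)/0.853 = 0.405.
Then σ = (x₂ − x₁)/(z₂ − z₁) = (0.55 − 0.23)/0.853 = 0.375.
Precision τ = 1/σ² = 1/0.3751² = 7.11.

μ = 0.405, τ = 7.11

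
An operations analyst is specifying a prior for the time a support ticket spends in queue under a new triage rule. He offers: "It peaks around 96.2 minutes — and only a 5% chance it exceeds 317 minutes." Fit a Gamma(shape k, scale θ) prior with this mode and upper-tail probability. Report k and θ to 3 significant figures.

Gamma(k,θ) with k>1 has mode (k−1)θ, so θ = 96.2/(k−1).
Need P(X < 317) = 0.95 with θ tied to k this way. Start at k = 2, θ = 96.2: P(X<317) ≈ 0.841.
Too low — raise k to concentrate. Iterating converges to k ≈ 2.84.
Then θ = 96.2/(2.84−1) ≈ 52.4.

k ≈ 2.84, θ ≈ 52.4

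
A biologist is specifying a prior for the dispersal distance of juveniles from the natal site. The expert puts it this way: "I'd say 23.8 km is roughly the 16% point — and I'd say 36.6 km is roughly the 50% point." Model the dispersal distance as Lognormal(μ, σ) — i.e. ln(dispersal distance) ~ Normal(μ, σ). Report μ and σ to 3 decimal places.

If T ~ Lognormal(μ,σ) then ln T ~ Normal(μ,σ), so the p-quantile of ln T is μ + z_p·σ.
ln(23.8) = 3.17 and ln(36.6) = 3.6; z_{0.16} = -0.9945, z_{0.5} = 0.
σ = (3.6 − 3.17)/(0 − (-0.9945)) = 0.433.
μ = 3.17 − (-0.9945)·0.433 = 3.600.

μ ≈ 3.600, σ ≈ 0.433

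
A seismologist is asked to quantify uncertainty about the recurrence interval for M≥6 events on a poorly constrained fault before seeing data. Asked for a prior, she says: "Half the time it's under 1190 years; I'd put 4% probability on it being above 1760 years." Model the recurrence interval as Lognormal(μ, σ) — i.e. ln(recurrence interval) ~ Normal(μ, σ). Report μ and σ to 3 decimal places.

μ ≈ 7.082, σ ≈ 0.224

If T ~ Lognormal(μ,σ) then ln T ~ Normal(μ,σ), so the p-quantile of ln T is μ + z_p·σ.
ln(1190) = 7.082 and ln(1760) = 7.473; z_{0.5} = 0, z_{0.96} = 1.751.
σ = (7.473 − 7.082)/(1.751 − (0)) = 0.224.
μ = 7.082 − (0)·0.224 = 7.082.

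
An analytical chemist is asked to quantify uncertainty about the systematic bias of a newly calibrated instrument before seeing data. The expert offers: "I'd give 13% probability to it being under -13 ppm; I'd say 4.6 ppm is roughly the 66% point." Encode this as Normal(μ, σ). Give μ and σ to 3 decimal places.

μ = -0.117, σ = 11.437

The p-quantile of Normal(μ,σ) is μ + z_p·σ, with z_{0.13} = -1.126 and z_{0.66} = 0.4125.
Eliminate σ: μ = (z₂·x₁ − z₁·x₂)/(z₂ − z₁) = (0.4125·-13 − (-1.126)·4.6)/1.539 = -0.117.
Then σ = (x₂ − x₁)/(z₂ − z₁) = (4.6 − -13)/1.539 = 11.437.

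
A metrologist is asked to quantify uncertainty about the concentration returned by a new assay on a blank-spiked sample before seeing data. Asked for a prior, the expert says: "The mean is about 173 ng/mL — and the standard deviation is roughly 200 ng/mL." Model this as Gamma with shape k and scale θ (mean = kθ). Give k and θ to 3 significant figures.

For Gamma(k, scale θ): mean = kθ, variance = kθ², so CV = 1/√k.
CV = SD/mean = 200/173 = 1.156, hence k = 1/CV² = 0.748.
Then θ = mean/k = 173/0.748 = 231.

k ≈ 0.748, θ ≈ 231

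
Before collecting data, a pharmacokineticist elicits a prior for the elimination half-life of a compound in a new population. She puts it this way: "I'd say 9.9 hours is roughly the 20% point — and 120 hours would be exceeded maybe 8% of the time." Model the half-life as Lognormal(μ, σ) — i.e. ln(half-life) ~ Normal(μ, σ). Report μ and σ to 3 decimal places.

If T ~ Lognormal(μ,σ) then ln T ~ Normal(μ,σ), so the p-quantile of ln T is μ + z_p·σ.
ln(9.9) = 2.293 and ln(120) = 4.787; z_{0.2} = -0.8416, z_{0.92} = 1.405.
σ = (4.787 − 2.293)/(1.405 − (-0.8416)) = 1.111.
μ = 2.293 − (-0.8416)·1.111 = 3.227.

μ ≈ 3.227, σ ≈ 1.111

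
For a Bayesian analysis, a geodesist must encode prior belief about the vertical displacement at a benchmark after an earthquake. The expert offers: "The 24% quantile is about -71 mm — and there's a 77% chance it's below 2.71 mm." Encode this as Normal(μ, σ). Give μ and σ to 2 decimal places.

The p-quantile of Normal(μ,σ) is μ + z_p·σ, with z_{0.24} = -0.7063 and z_{0.77} = 0.7388.
Eliminate σ: μ = (z₂·x₁ − z₁·x₂)/(z₂ − z₁) = (0.7388·-71 − (-0.7063)·2.71)/1.445 = -34.97.
Then σ = (x₂ − x₁)/(z₂ − z₁) = (2.71 − -71)/1.445 = 51.01.

μ = -34.97, σ = 51.01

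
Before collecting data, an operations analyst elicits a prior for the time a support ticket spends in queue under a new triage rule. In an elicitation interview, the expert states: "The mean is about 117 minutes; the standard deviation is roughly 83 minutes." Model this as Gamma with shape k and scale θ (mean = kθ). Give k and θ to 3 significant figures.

For Gamma(k, scale θ): mean = kθ, variance = kθ², so CV = 1/√k.
CV = SD/mean = 83/117 = 0.7094, hence k = 1/CV² = 1.99.
Then θ = mean/k = 117/1.99 = 58.9.

k ≈ 1.99, θ ≈ 58.9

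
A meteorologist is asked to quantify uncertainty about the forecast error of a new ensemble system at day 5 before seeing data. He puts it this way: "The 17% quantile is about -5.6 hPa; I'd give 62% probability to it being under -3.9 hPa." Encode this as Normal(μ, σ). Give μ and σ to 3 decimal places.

μ = -4.312, σ = 1.350

For Normal(μ,σ), the p-quantile is μ + z_p·σ. Here z_{0.17} = -0.9542, z_{0.62} = 0.3055.
So -5.6 = μ − 0.9542σ and -3.9 = μ + 0.3055σ.
Subtracting: σ = (-3.9 − -5.6)/(0.3055 − (-0.9542)) = 1.350.
Then μ = -5.6 − (-0.9542)·1.350 = -4.312.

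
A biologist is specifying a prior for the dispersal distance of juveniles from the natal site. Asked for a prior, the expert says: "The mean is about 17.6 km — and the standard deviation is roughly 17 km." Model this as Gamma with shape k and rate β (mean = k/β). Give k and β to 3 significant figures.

For Gamma(k, rate β): mean = k/β, variance = k/β², so CV = 1/√k.
CV = SD/mean = 17/17.6 = 0.9659, hence k = 1/CV² = 1.07.
Then β = k/mean = 1.07/17.6 = 0.0609.

k ≈ 1.07, β ≈ 0.0609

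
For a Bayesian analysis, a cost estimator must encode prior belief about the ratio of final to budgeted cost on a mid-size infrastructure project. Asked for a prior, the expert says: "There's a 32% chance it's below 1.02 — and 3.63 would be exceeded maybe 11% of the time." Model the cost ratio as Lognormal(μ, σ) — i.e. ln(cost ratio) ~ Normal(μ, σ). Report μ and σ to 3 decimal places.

If T ~ Lognormal(μ,σ) then ln T ~ Normal(μ,σ), so the p-quantile of ln T is μ + z_p·σ.
ln(1.02) = 0.0198 and ln(3.63) = 1.289; z_{0.32} = -0.4677, z_{0.89} = 1.227.
σ = (1.289 − 0.0198)/(1.227 − (-0.4677)) = 0.749.
μ = 0.0198 − (-0.4677)·0.749 = 0.370.

μ ≈ 0.370, σ ≈ 0.749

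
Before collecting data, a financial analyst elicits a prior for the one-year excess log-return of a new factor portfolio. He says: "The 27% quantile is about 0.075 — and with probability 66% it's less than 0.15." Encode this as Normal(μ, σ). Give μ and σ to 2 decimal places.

For Normal(μ,σ), the p-quantile is μ + z_p·σ. Here z_{0.27} = -0.6128, z_{0.66} = 0.4125.
So 0.075 = μ − 0.6128σ and 0.15 = μ + 0.4125σ.
Subtracting: σ = (0.15 − 0.075)/(0.4125 − (-0.6128)) = 0.07.
Then μ = 0.075 − (-0.6128)·0.07 = 0.12.

μ = 0.12, σ = 0.07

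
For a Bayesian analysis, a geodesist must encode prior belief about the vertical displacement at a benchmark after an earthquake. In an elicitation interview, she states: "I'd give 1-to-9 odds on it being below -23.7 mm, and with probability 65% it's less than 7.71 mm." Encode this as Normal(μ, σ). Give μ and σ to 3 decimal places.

For Normal(μ,σ), the p-quantile is μ + z_p·σ. Here z_{0.1} = -1.282, z_{0.65} = 0.3853.
So -23.7 = μ − 1.282σ and 7.71 = μ + 0.3853σ.
Subtracting: σ = (7.71 − -23.7)/(0.3853 − (-1.282)) = 18.844.
Then μ = -23.7 − (-1.282)·18.844 = 0.449.

μ = 0.449, σ = 18.844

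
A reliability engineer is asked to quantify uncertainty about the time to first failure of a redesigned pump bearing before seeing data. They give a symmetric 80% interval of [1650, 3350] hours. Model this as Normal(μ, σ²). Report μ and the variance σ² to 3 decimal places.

A symmetric 80% interval runs μ ± z·σ with z = 1.282.
Half-width = 850, so σ = 850/1.282 = 663.2585 and σ² = 439911.870.
μ is the interval midpoint, 2500.000.

μ = 2500.000, σ² = 439911.870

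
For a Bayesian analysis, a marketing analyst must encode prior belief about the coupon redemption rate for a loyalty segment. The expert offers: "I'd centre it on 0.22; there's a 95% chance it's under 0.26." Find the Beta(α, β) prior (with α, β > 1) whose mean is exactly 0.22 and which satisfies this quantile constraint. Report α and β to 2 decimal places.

With mean 0.22 fixed, write α = 0.22s, β = 0.78s where s = α+β.
Need P(θ < 0.26) = 0.95 under Beta(0.22s, 0.78s). Normal approximation: (q−m)/√(m(1−m)/s) ≈ z_{0.95} = 1.64, so s ≈ 0.22·0.78·(1.64)²/(0.26−0.22)² = 290.2.
At s = 290.2: P(θ<0.26) ≈ 0.946. Adjusting to match 0.95 gives s ≈ 304.68.
So α = 0.22·304.68 ≈ 67.03, β = 0.78·304.68 ≈ 237.65.

α ≈ 67.03, β ≈ 237.65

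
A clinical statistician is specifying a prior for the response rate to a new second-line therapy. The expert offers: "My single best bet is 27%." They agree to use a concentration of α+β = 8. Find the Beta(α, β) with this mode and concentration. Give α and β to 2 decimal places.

For α,β > 1 the Beta mode is (α−1)/(α+β−2). With α+β = 8, the mode is (α−1)/6.
Set (α−1)/6 = 0.27 → α = 1 + 0.27·6 = 2.62.
β = 8 − α = 5.38.

α = 2.62, β = 5.38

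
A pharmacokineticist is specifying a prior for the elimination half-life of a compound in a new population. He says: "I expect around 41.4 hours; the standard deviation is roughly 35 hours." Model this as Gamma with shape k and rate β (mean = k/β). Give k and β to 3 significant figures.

k ≈ 1.4, β ≈ 0.0338

For Gamma(k, rate β): mean = k/β, variance = k/β², so CV = 1/√k.
CV = SD/mean = 35/41.4 = 0.8454, hence k = 1/CV² = 1.4.
Then β = k/mean = 1.4/41.4 = 0.0338.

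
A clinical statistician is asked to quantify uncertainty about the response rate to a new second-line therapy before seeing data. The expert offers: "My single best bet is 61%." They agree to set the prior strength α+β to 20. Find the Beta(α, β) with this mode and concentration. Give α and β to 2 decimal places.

α = 11.98, β = 8.02

For α,β > 1 the Beta mode is (α−1)/(α+β−2). With α+β = 20, the mode is (α−1)/18.
Set (α−1)/18 = 0.61 → α = 1 + 0.61·18 = 11.98.
β = 20 − α = 8.02.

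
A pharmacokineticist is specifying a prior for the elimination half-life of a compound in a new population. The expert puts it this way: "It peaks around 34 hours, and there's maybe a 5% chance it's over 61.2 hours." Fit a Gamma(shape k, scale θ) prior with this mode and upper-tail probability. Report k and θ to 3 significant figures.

k ≈ 9.07, θ ≈ 4.22

Gamma(k,θ) with k>1 has mode (k−1)θ, so θ = 34/(k−1).
Need P(X < 61.2) = 0.95 with θ tied to k this way. Start at k = 2, θ = 34: P(X<61.2) ≈ 0.537.
Too low — raise k to concentrate. Iterating converges to k ≈ 9.07.
Then θ = 34/(9.07−1) ≈ 4.22.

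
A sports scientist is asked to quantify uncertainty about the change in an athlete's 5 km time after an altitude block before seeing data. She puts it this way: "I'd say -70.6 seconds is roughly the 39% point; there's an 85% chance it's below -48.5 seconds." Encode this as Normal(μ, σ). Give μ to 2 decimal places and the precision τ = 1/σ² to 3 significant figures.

The p-quantile of Normal(μ,σ) is μ + z_p·σ, with z_{0.39} = -0.2793 and z_{0.85} = 1.036.
Eliminate σ: μ = (z₂·x₁ − z₁·x₂)/(z₂ − z₁) = (1.036·-70.6 − (-0.2793)·-48.5)/1.316 = -65.91.
Then σ = (x₂ − x₁)/(z₂ − z₁) = (-48.5 − -70.6)/1.316 = 16.80.
Precision τ = 1/σ² = 1/16.8² = 0.00354.

μ = -65.91, τ = 0.00354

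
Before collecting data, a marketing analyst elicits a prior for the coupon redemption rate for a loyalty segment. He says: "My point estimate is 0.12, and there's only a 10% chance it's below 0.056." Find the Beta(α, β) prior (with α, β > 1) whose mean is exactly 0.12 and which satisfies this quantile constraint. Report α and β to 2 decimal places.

α ≈ 4.14, β ≈ 30.35

With mean 0.12 fixed, write α = 0.12s, β = 0.88s where s = α+β.
Need P(θ < 0.056) = 0.1 under Beta(0.12s, 0.88s). Normal approximation: (q−m)/√(m(1−m)/s) ≈ z_{0.1} = -1.28, so s ≈ 0.12·0.88·(-1.28)²/(0.056−0.12)² = 42.3.
At s = 42.3: P(θ<0.056) ≈ 0.073. Adjusting to match 0.1 gives s ≈ 34.49.
So α = 0.12·34.49 ≈ 4.14, β = 0.88·34.49 ≈ 30.35.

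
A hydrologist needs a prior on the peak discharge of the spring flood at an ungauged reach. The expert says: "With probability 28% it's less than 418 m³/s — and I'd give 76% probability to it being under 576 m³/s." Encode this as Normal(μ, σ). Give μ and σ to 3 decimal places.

For Normal(μ,σ), the p-quantile is μ + z_p·σ. Here z_{0.28} = -0.5828, z_{0.76} = 0.7063.
So 418 = μ − 0.5828σ and 576 = μ + 0.7063σ.
Subtracting: σ = (576 − 418)/(0.7063 − (-0.5828)) = 122.562.
Then μ = 418 − (-0.5828)·122.562 = 489.434.

μ = 489.434, σ = 122.562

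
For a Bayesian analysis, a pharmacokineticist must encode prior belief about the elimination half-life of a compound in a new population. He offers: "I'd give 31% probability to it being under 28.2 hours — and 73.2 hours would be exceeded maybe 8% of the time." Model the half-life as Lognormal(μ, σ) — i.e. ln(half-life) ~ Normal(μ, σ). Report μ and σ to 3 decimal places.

If T ~ Lognormal(μ,σ) then ln T ~ Normal(μ,σ), so the p-quantile of ln T is μ + z_p·σ.
ln(28.2) = 3.339 and ln(73.2) = 4.293; z_{0.31} = -0.4959, z_{0.92} = 1.405.
σ = (4.293 − 3.339)/(1.405 − (-0.4959)) = 0.502.
μ = 3.339 − (-0.4959)·0.502 = 3.588.

μ ≈ 3.588, σ ≈ 0.502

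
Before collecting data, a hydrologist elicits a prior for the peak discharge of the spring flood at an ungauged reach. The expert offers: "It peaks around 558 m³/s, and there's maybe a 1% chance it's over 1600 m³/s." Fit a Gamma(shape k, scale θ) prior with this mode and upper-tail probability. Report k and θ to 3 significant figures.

k ≈ 5.1, θ ≈ 136

Gamma(k,θ) with k>1 has mode (k−1)θ, so θ = 558/(k−1).
Need P(X < 1600) = 0.99 with θ tied to k this way. Start at k = 2, θ = 558: P(X<1600) ≈ 0.780.
Too low — raise k to concentrate. Iterating converges to k ≈ 5.1.
Then θ = 558/(5.1−1) ≈ 136.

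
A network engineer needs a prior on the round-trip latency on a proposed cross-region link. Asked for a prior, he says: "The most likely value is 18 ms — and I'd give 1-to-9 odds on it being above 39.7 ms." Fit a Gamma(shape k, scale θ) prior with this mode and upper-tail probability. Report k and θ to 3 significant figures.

k ≈ 4.07, θ ≈ 5.86

Gamma(k,θ) with k>1 has mode (k−1)θ, so θ = 18/(k−1).
Need P(X < 39.7) = 0.9 with θ tied to k this way. Start at k = 2, θ = 18: P(X<39.7) ≈ 0.647.
Too low — raise k to concentrate. Iterating converges to k ≈ 4.07.
Then θ = 18/(4.07−1) ≈ 5.86.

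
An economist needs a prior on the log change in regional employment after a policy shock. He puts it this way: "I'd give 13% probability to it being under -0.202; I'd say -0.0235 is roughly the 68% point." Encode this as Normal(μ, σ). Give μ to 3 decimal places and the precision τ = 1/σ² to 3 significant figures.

The p-quantile of Normal(μ,σ) is μ + z_p·σ, with z_{0.13} = -1.126 and z_{0.68} = 0.4677.
Eliminate σ: μ = (z₂·x₁ − z₁·x₂)/(z₂ − z₁) = (0.4677·-0.202 − (-1.126)·-0.0235)/1.594 = -0.076.
Then σ = (x₂ − x₁)/(z₂ − z₁) = (-0.0235 − -0.202)/1.594 = 0.112.
Precision τ = 1/σ² = 1/0.112² = 79.8.

μ = -0.076, τ = 79.8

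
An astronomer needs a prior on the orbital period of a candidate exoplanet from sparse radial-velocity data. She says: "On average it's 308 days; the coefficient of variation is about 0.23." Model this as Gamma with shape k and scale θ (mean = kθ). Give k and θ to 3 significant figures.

For Gamma(k, scale θ): mean = kθ, variance = kθ², so CV = 1/√k.
CV = 0.23, hence k = 1/CV² = 18.9.
Then θ = mean/k = 308/18.9 = 16.3.

k ≈ 18.9, θ ≈ 16.3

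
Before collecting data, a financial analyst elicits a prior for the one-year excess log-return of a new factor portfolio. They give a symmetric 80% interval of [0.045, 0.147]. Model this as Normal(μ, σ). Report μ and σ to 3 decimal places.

μ = 0.096, σ = 0.040

A symmetric 80% interval runs μ ± z·σ with z = 1.282.
Half-width = 0.051, so σ = 0.051/1.282 = 0.040.
μ is the interval midpoint, 0.096.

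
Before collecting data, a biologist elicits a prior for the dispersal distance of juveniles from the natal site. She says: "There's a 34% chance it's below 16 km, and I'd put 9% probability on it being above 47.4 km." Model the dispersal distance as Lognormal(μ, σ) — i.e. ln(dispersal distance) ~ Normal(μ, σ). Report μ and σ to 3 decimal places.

μ ≈ 3.028, σ ≈ 0.619

If T ~ Lognormal(μ,σ) then ln T ~ Normal(μ,σ), so the p-quantile of ln T is μ + z_p·σ.
ln(16) = 2.773 and ln(47.4) = 3.859; z_{0.34} = -0.4125, z_{0.91} = 1.341.
σ = (3.859 − 2.773)/(1.341 − (-0.4125)) = 0.619.
μ = 2.773 − (-0.4125)·0.619 = 3.028.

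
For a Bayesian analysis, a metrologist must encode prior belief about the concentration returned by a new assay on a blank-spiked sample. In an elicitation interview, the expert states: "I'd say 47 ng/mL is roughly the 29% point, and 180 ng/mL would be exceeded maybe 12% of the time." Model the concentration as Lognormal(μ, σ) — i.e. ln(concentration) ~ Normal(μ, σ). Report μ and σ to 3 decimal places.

If T ~ Lognormal(μ,σ) then ln T ~ Normal(μ,σ), so the p-quantile of ln T is μ + z_p·σ.
ln(47) = 3.85 and ln(180) = 5.193; z_{0.29} = -0.5534, z_{0.88} = 1.175.
σ = (5.193 − 3.85)/(1.175 − (-0.5534)) = 0.777.
μ = 3.85 − (-0.5534)·0.777 = 4.280.

μ ≈ 4.280, σ ≈ 0.777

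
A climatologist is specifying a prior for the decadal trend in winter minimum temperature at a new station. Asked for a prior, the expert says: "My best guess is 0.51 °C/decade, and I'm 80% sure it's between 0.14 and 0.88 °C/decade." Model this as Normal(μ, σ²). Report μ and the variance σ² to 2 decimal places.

μ = 0.51, σ² = 0.08

A symmetric 80% interval runs μ ± z·σ with z = 1.282.
Half-width = 0.37, so σ = 0.37/1.282 = 0.289 and σ² = 0.08.
μ is the stated best guess, 0.51.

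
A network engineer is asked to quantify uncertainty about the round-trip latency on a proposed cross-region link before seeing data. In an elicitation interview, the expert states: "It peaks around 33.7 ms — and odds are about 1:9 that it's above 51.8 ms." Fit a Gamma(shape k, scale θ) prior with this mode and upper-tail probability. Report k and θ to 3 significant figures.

k ≈ 11.1, θ ≈ 3.34

Gamma(k,θ) with k>1 has mode (k−1)θ, so θ = 33.7/(k−1).
Need P(X < 51.8) = 0.9 with θ tied to k this way. Start at k = 2, θ = 33.7: P(X<51.8) ≈ 0.455.
Too low — raise k to concentrate. Iterating converges to k ≈ 11.1.
Then θ = 33.7/(11.1−1) ≈ 3.34.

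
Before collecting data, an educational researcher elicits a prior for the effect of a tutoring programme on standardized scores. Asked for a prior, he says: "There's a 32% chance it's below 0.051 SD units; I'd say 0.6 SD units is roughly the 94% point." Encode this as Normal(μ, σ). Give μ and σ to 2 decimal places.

μ = 0.18, σ = 0.27

The p-quantile of Normal(μ,σ) is μ + z_p·σ, with z_{0.32} = -0.4677 and z_{0.94} = 1.555.
Eliminate σ: μ = (z₂·x₁ − z₁·x₂)/(z₂ − z₁) = (1.555·0.051 − (-0.4677)·0.6)/2.022 = 0.18.
Then σ = (x₂ − x₁)/(z₂ − z₁) = (0.6 − 0.051)/2.022 = 0.27.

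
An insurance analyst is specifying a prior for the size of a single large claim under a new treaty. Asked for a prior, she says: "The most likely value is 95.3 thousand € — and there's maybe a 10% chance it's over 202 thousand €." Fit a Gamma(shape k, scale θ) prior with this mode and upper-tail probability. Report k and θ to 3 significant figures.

k ≈ 4.4, θ ≈ 28

Gamma(k,θ) with k>1 has mode (k−1)θ, so θ = 95.3/(k−1).
Need P(X < 202) = 0.9 with θ tied to k this way. Start at k = 2, θ = 95.3: P(X<202) ≈ 0.625.
Too low — raise k to concentrate. Iterating converges to k ≈ 4.4.
Then θ = 95.3/(4.4−1) ≈ 28.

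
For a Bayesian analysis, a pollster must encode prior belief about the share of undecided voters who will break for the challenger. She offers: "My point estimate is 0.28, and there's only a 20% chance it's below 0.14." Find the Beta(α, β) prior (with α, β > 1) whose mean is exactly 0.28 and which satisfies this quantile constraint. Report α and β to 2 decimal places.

With mean 0.28 fixed, write α = 0.28s, β = 0.72s where s = α+β.
Need P(θ < 0.14) = 0.2 under Beta(0.28s, 0.72s). Normal approximation: (q−m)/√(m(1−m)/s) ≈ z_{0.2} = -0.842, so s ≈ 0.28·0.72·(-0.842)²/(0.14−0.28)² = 7.3.
At s = 7.3: P(θ<0.14) ≈ 0.205. Adjusting to match 0.2 gives s ≈ 7.51.
So α = 0.28·7.51 ≈ 2.10, β = 0.72·7.51 ≈ 5.41.

α ≈ 2.10, β ≈ 5.41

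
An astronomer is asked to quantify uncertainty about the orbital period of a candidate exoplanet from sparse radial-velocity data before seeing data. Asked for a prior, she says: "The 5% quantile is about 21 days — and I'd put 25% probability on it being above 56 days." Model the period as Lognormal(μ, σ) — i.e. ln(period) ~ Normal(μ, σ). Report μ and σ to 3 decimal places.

If T ~ Lognormal(μ,σ) then ln T ~ Normal(μ,σ), so the p-quantile of ln T is μ + z_p·σ.
ln(21) = 3.045 and ln(56) = 4.025; z_{0.05} = -1.645, z_{0.75} = 0.6745.
σ = (4.025 − 3.045)/(0.6745 − (-1.645)) = 0.423.
μ = 3.045 − (-1.645)·0.423 = 3.740.

μ ≈ 3.740, σ ≈ 0.423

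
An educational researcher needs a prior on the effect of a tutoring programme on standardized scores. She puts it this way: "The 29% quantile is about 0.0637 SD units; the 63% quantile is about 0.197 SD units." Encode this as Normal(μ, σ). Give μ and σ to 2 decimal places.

μ = 0.15, σ = 0.15

For Normal(μ,σ), the p-quantile is μ + z_p·σ. Here z_{0.29} = -0.5534, z_{0.63} = 0.3319.
So 0.0637 = μ − 0.5534σ and 0.197 = μ + 0.3319σ.
Subtracting: σ = (0.197 − 0.0637)/(0.3319 − (-0.5534)) = 0.15.
Then μ = 0.0637 − (-0.5534)·0.15 = 0.15.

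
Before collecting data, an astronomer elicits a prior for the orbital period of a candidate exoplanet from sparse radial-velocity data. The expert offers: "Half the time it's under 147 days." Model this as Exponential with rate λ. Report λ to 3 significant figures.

Exponential median = ln 2 / λ, so λ = ln 2 / 147.0 = 0.00472.

λ ≈ 0.00472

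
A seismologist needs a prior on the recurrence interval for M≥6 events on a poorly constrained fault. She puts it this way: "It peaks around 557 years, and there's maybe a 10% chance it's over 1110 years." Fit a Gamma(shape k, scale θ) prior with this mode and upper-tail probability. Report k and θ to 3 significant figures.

Gamma(k,θ) with k>1 has mode (k−1)θ, so θ = 557/(k−1).
Need P(X < 1110) = 0.9 with θ tied to k this way. Start at k = 2, θ = 557: P(X<1110) ≈ 0.592.
Too low — raise k to concentrate. Iterating converges to k ≈ 5.03.
Then θ = 557/(5.03−1) ≈ 138.

k ≈ 5.03, θ ≈ 138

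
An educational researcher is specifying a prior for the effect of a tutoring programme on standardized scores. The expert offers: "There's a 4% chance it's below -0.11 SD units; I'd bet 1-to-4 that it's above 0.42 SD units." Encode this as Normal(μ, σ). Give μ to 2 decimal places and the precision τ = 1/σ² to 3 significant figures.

For Normal(μ,σ), the p-quantile is μ + z_p·σ. Here z_{0.04} = -1.751, z_{0.8} = 0.8416.
So -0.11 = μ − 1.751σ and 0.42 = μ + 0.8416σ.
Subtracting: σ = (0.42 − -0.11)/(0.8416 − (-1.751)) = 0.20.
Then μ = -0.11 − (-1.751)·0.20 = 0.25.
Precision τ = 1/σ² = 1/0.2045² = 23.9.

μ = 0.25, τ = 23.9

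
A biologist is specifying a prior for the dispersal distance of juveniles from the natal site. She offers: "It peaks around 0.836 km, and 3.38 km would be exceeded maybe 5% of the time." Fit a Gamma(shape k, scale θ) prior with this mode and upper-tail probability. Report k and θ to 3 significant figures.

Gamma(k,θ) with k>1 has mode (k−1)θ, so θ = 0.836/(k−1).
Need P(X < 3.38) = 0.95 with θ tied to k this way. Start at k = 2, θ = 0.836: P(X<3.38) ≈ 0.912.
Too low — raise k to concentrate. Iterating converges to k ≈ 2.29.
Then θ = 0.836/(2.29−1) ≈ 0.65.

k ≈ 2.29, θ ≈ 0.65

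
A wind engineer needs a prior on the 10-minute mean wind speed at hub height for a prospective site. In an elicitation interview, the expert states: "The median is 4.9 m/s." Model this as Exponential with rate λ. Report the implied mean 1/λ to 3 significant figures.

Exponential median = ln 2 / λ, so λ = ln 2 / 4.9 = 0.141.
Mean = 1/λ = 7.07 m/s.

mean ≈ 7.07 m/s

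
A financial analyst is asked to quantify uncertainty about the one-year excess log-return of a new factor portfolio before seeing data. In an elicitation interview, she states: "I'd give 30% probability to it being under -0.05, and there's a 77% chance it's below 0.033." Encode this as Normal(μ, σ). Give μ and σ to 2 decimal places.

For Normal(μ,σ), the p-quantile is μ + z_p·σ. Here z_{0.3} = -0.5244, z_{0.77} = 0.7388.
So -0.05 = μ − 0.5244σ and 0.033 = μ + 0.7388σ.
Subtracting: σ = (0.033 − -0.05)/(0.7388 − (-0.5244)) = 0.07.
Then μ = -0.05 − (-0.5244)·0.07 = -0.02.

μ = -0.02, σ = 0.07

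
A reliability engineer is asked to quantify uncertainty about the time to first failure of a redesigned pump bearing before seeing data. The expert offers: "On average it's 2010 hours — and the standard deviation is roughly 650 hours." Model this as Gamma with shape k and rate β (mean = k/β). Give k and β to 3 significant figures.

k ≈ 9.56, β ≈ 0.00476

For Gamma(k, rate β): mean = k/β, variance = k/β², so CV = 1/√k.
CV = SD/mean = 650/2010 = 0.3234, hence k = 1/CV² = 9.56.
Then β = k/mean = 9.56/2010 = 0.00476.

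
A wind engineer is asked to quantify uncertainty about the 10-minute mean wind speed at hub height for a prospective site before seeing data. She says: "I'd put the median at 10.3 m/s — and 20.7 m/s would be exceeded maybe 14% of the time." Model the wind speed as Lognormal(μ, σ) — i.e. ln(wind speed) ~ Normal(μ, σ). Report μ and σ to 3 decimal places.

If T ~ Lognormal(μ,σ) then ln T ~ Normal(μ,σ), so the p-quantile of ln T is μ + z_p·σ.
ln(10.3) = 2.332 and ln(20.7) = 3.03; z_{0.5} = 0, z_{0.86} = 1.08.
σ = (3.03 − 2.332)/(1.08 − (0)) = 0.646.
μ = 2.332 − (0)·0.646 = 2.332.

μ ≈ 2.332, σ ≈ 0.646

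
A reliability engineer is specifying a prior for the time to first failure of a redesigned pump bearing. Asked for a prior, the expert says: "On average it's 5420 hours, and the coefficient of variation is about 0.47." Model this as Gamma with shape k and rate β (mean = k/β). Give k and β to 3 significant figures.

k ≈ 4.53, β ≈ 0.000835

For Gamma(k, rate β): mean = k/β, variance = k/β², so CV = 1/√k.
CV = 0.47, hence k = 1/CV² = 4.53.
Then β = k/mean = 4.53/5420 = 0.000835.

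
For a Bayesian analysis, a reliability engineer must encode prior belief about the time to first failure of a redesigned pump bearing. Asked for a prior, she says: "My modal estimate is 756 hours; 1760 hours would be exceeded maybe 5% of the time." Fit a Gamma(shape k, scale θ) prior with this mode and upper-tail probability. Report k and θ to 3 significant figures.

k ≈ 4.83, θ ≈ 197

Gamma(k,θ) with k>1 has mode (k−1)θ, so θ = 756/(k−1).
Need P(X < 1760) = 0.95 with θ tied to k this way. Start at k = 2, θ = 756: P(X<1760) ≈ 0.676.
Too low — raise k to concentrate. Iterating converges to k ≈ 4.83.
Then θ = 756/(4.83−1) ≈ 197.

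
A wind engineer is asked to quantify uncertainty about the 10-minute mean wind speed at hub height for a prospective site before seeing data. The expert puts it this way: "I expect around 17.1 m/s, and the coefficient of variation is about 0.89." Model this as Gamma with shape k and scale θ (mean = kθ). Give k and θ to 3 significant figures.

k ≈ 1.26, θ ≈ 13.5

For Gamma(k, scale θ): mean = kθ, variance = kθ², so CV = 1/√k.
CV = 0.89, hence k = 1/CV² = 1.26.
Then θ = mean/k = 17.1/1.26 = 13.5.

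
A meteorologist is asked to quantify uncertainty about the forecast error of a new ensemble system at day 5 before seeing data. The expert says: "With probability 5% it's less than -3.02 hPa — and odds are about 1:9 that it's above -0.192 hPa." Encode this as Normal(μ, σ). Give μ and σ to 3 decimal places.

μ = -1.430, σ = 0.966

The p-quantile of Normal(μ,σ) is μ + z_p·σ, with z_{0.05} = -1.645 and z_{0.9} = 1.282.
Eliminate σ: μ = (z₂·x₁ − z₁·x₂)/(z₂ − z₁) = (1.282·-3.02 − (-1.645)·-0.192)/2.926 = -1.430.
Then σ = (x₂ − x₁)/(z₂ − z₁) = (-0.192 − -3.02)/2.926 = 0.966.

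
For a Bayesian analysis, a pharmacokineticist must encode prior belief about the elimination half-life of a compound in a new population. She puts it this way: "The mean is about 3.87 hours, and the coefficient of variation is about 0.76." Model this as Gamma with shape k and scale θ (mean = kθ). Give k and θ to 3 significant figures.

For Gamma(k, scale θ): mean = kθ, variance = kθ², so CV = 1/√k.
CV = 0.76, hence k = 1/CV² = 1.73.
Then θ = mean/k = 3.87/1.73 = 2.24.

k ≈ 1.73, θ ≈ 2.24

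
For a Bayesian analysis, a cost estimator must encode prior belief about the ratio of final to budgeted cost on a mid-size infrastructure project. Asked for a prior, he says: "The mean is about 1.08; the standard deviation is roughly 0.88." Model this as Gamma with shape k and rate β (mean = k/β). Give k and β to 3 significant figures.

For Gamma(k, rate β): mean = k/β, variance = k/β², so CV = 1/√k.
CV = SD/mean = 0.88/1.08 = 0.8148, hence k = 1/CV² = 1.51.
Then β = k/mean = 1.51/1.08 = 1.39.

k ≈ 1.51, β ≈ 1.39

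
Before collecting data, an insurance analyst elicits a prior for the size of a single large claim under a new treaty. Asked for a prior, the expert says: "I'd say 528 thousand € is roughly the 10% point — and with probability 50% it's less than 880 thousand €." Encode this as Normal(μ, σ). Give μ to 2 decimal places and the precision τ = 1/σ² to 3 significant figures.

μ = 880.00, τ = 1.33e-05

The p-quantile of Normal(μ,σ) is μ + z_p·σ, with z_{0.1} = -1.282 and z_{0.5} = 0.
Eliminate σ: μ = (z₂·x₁ − z₁·x₂)/(z₂ − z₁) = (0·528 − (-1.282)·880)/1.282 = 880.00.
Then σ = (x₂ − x₁)/(z₂ − z₁) = (880 − 528)/1.282 = 274.67.
Precision τ = 1/σ² = 1/274.7² = 1.33e-05.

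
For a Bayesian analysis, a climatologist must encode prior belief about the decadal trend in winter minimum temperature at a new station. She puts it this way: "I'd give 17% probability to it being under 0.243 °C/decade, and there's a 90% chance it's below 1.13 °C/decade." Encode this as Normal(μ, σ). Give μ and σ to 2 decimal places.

The p-quantile of Normal(μ,σ) is μ + z_p·σ, with z_{0.17} = -0.9542 and z_{0.9} = 1.282.
Eliminate σ: μ = (z₂·x₁ − z₁·x₂)/(z₂ − z₁) = (1.282·0.243 − (-0.9542)·1.13)/2.236 = 0.62.
Then σ = (x₂ − x₁)/(z₂ − z₁) = (1.13 − 0.243)/2.236 = 0.40.

μ = 0.62, σ = 0.40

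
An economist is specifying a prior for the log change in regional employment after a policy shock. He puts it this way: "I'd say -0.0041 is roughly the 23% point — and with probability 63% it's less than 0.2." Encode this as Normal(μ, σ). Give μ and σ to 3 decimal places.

The p-quantile of Normal(μ,σ) is μ + z_p·σ, with z_{0.23} = -0.7388 and z_{0.63} = 0.3319.
Eliminate σ: μ = (z₂·x₁ − z₁·x₂)/(z₂ − z₁) = (0.3319·-0.0041 − (-0.7388)·0.2)/1.071 = 0.137.
Then σ = (x₂ − x₁)/(z₂ − z₁) = (0.2 − -0.0041)/1.071 = 0.191.

μ = 0.137, σ = 0.191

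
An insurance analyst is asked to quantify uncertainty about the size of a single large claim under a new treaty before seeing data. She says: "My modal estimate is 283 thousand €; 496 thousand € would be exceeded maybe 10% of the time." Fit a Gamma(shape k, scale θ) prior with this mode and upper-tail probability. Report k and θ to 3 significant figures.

k ≈ 7.03, θ ≈ 46.9

Gamma(k,θ) with k>1 has mode (k−1)θ, so θ = 283/(k−1).
Need P(X < 496) = 0.9 with θ tied to k this way. Start at k = 2, θ = 283: P(X<496) ≈ 0.523.
Too low — raise k to concentrate. Iterating converges to k ≈ 7.03.
Then θ = 283/(7.03−1) ≈ 46.9.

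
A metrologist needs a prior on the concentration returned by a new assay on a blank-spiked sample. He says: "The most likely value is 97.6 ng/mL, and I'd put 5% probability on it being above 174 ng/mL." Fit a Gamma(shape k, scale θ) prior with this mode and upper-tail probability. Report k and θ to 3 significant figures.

k ≈ 9.34, θ ≈ 11.7

Gamma(k,θ) with k>1 has mode (k−1)θ, so θ = 97.6/(k−1).
Need P(X < 174) = 0.95 with θ tied to k this way. Start at k = 2, θ = 97.6: P(X<174) ≈ 0.532.
Too low — raise k to concentrate. Iterating converges to k ≈ 9.34.
Then θ = 97.6/(9.34−1) ≈ 11.7.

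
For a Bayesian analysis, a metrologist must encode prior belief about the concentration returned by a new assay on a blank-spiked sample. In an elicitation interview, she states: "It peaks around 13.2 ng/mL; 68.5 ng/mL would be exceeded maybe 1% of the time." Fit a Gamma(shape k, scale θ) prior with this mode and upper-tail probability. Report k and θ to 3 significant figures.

Gamma(k,θ) with k>1 has mode (k−1)θ, so θ = 13.2/(k−1).
Need P(X < 68.5) = 0.99 with θ tied to k this way. Start at k = 2, θ = 13.2: P(X<68.5) ≈ 0.965.
Too low — raise k to concentrate. Iterating converges to k ≈ 2.43.
Then θ = 13.2/(2.43−1) ≈ 9.23.

k ≈ 2.43, θ ≈ 9.23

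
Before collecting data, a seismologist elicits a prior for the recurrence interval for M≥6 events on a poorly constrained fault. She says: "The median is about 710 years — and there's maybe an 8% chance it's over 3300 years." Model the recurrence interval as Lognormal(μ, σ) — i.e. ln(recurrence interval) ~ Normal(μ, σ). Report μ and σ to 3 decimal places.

If T ~ Lognormal(μ,σ) then ln T ~ Normal(μ,σ), so the p-quantile of ln T is μ + z_p·σ.
ln(710) = 6.565 and ln(3300) = 8.102; z_{0.5} = 0, z_{0.92} = 1.405.
σ = (8.102 − 6.565)/(1.405 − (0)) = 1.093.
μ = 6.565 − (0)·1.093 = 6.565.

μ ≈ 6.565, σ ≈ 1.093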